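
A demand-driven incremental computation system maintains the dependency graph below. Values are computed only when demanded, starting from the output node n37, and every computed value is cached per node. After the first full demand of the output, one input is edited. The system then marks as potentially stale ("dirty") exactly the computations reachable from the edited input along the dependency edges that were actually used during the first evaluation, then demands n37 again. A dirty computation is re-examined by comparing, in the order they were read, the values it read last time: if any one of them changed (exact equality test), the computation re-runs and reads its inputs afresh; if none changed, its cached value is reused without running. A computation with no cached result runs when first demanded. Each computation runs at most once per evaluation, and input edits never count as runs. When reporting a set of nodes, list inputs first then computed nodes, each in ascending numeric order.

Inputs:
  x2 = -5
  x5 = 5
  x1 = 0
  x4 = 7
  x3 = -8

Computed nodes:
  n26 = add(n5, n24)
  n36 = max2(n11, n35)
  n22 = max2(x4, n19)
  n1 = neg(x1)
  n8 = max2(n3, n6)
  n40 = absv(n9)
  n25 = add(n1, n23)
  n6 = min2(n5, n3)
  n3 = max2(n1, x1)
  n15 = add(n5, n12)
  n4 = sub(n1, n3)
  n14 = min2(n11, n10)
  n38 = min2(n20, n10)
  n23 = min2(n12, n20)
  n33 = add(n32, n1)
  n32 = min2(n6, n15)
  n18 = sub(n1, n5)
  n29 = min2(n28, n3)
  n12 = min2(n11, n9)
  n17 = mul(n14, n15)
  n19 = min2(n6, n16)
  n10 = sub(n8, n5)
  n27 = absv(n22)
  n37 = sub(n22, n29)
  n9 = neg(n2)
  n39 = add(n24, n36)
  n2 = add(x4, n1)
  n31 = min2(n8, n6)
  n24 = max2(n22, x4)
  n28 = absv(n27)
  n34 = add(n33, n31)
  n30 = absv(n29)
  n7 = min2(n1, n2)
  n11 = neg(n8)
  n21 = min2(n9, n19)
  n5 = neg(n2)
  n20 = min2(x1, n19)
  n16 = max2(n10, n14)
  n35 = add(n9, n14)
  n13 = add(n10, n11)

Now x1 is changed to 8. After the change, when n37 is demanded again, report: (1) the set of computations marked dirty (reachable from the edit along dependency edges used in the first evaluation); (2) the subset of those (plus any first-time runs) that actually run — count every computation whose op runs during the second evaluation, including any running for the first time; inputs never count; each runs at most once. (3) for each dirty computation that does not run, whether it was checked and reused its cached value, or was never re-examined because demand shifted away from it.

Marked dirty: n1, n2, n3, n5, n6, n8, n10, n11, n14, n16, n19, n22, n27, n28, n29, n37.
Computations that run: n1, n2, n3, n5, n6, n8, n10, n11, n14, n16, n19, n22, n29, n37 — 14 in total.
Checked but reused from cache: n27, n28.
Key observation: the cutoff stops propagation at n27 — its inputs' values are unchanged, so it reuses its cache.

First evaluation (everything demanded from the output):
  n1 = neg(0) = 0
  n2 = add(7, 0) = 7
  n3 = max2(0, 0) = 0
  n5 = neg(7) = -7
  n6 = min2(-7, 0) = -7
  n8 = max2(0, -7) = 0
  n10 = sub(0, -7) = 7
  n11 = neg(0) = 0
  n14 = min2(0, 7) = 0
  n16 = max2(7, 0) = 7
  n19 = min2(-7, 7) = -7
  n22 = max2(7, -7) = 7
  n27 = absv(7) = 7
  n28 = absv(7) = 7
  n29 = min2(7, 0) = 0
  n37 = sub(7, 0) = 7

Propagation after the edit:
  n1: runs — x1 0->8; result -8.
  n2: runs — n1 0->-8; result -1.
  n3: runs — n1 0->-8; x1 0->8; result 8.
  n5: runs — n2 7->-1; result 1.
  n6: runs — n5 -7->1; n3 0->8; result 1.
  n8: runs — n3 0->8; n6 -7->1; result 8.
  n10: runs — n8 0->8; n5 -7->1; result 7 (same value as before).
  n11: runs — n8 0->8; result -8.
  n14: runs — n11 0->-8; result -8.
  n16: runs — n14 0->-8; result 7 (same value as before).
  n19: runs — n6 -7->1; result 1.
  n22: runs — n19 -7->1; result 7 (same value as before).
  n27: checked — values it read are unchanged (n22 unchanged); reused cached 7 without running.
  n28: checked — values it read are unchanged (n27 unchanged); reused cached 7 without running.
  n29: runs — n3 0->8; result 7.
  n37: runs — n29 0->7; result 0.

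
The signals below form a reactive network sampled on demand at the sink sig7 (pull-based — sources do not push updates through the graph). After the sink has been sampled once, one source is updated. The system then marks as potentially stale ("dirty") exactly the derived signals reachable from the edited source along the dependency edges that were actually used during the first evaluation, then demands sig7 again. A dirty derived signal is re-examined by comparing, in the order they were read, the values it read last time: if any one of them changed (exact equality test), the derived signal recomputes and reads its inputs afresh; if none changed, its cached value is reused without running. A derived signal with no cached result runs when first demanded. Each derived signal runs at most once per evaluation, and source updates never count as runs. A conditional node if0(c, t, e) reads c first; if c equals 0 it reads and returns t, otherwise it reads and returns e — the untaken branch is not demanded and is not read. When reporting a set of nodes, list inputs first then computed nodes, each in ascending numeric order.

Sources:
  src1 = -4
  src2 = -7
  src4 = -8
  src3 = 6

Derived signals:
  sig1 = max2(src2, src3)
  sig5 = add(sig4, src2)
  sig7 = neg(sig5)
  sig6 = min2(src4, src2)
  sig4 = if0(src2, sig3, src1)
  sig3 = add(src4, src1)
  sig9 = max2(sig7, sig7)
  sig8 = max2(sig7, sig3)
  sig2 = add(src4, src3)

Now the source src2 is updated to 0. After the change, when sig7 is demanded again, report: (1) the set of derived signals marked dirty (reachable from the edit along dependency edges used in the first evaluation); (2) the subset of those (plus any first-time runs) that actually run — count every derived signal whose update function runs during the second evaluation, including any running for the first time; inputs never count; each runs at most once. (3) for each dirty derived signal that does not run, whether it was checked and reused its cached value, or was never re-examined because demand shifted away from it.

Initial pass — values computed on the first demand:
  sig4 = if0(src2=-7 -> else branch src1) = -4
  sig5 = add(-4, -7) = -11
  sig7 = neg(-11) = 11

Second demand — change propagation:
  sig3: newly demanded (no cache) — executes and yields -12.
  sig4: re-runs because src2 -7->0; new result -12.
  sig5: re-runs because sig4 -4->-12; src2 -7->0; new result -12.
  sig7: re-runs because sig5 -11->-12; new result 12.

The important point: the flipped condition pulls in fresh nodes; sig3 runs for the first time.

Dirty set: sig4, sig5, sig7.
Run set: sig3, sig4, sig5, sig7 (4 run).
All dirty derived signals ended up running.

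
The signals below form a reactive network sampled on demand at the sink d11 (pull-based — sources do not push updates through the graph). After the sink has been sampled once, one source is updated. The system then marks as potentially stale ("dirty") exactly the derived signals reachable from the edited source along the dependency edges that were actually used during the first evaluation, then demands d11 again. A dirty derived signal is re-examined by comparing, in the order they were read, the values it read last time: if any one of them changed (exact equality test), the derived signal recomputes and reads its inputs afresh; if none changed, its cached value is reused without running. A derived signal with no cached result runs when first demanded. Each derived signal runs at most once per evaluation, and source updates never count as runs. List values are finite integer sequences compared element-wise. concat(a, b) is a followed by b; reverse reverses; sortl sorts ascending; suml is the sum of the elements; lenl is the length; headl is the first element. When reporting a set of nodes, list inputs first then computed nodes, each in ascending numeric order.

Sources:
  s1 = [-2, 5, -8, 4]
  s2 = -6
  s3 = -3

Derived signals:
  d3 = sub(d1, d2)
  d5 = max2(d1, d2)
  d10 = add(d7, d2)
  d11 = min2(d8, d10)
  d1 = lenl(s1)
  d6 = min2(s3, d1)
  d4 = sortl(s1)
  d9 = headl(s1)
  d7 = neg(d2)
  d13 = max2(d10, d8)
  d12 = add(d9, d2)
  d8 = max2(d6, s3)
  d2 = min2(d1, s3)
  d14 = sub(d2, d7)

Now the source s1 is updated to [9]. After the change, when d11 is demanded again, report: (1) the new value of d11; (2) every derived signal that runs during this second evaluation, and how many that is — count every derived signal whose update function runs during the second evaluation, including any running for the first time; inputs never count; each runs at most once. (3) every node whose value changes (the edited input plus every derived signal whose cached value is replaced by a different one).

Initial pass — values computed on the first demand:
  d1 = lenl([-2, 5, -8, 4]) = 4
  d2 = min2(4, -3) = -3
  d6 = min2(-3, 4) = -3
  d7 = neg(-3) = 3
  d8 = max2(-3, -3) = -3
  d10 = add(3, -3) = 0
  d11 = min2(-3, 0) = -3

Second demand — change propagation:
  d1: re-runs because s1 [-2, 5, -8, 4]->[9]; new result 1.
  d2: re-runs because d1 4->1; new result -3 (unchanged).
  d6: re-runs because d1 4->1; new result -3 (unchanged).
  d7: re-examined; everything it read last time is the same (d2 unchanged) — cache 3 kept, no run.
  d8: re-examined; everything it read last time is the same (d6 unchanged, s3 unchanged) — cache -3 kept, no run.
  d10: re-examined; everything it read last time is the same (d7 unchanged, d2 unchanged) — cache 0 kept, no run.
  d11: re-examined; everything it read last time is the same (d8 unchanged, d10 unchanged) — cache -3 kept, no run.

The important point: at d7 every value read last time is unchanged, so the dirty flag clears without a run.

d11 now evaluates to -3.
Run set: d1, d2, d6 (3 run).
Changed values: s1, d1.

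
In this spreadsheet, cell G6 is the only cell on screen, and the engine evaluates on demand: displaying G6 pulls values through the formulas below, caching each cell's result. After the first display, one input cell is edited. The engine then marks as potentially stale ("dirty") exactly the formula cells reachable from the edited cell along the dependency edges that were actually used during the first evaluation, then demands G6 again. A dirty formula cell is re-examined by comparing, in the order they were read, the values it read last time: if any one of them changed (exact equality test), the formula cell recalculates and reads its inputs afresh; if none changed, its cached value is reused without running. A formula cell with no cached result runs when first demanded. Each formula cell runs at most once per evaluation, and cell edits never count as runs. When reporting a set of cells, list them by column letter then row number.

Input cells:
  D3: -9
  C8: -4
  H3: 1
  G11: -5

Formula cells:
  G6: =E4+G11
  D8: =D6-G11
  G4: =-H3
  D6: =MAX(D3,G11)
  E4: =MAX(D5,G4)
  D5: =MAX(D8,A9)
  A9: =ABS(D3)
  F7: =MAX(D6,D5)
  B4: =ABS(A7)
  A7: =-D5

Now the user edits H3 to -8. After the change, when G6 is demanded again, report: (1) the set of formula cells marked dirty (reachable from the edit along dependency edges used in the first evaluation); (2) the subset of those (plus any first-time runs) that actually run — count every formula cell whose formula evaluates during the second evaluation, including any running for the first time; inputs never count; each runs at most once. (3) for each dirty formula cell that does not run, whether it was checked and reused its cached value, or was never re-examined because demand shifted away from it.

Initial pass — values computed on the first demand:
  A9 = ABS(-9) = 9
  D6 = MAX(-9, -5) = -5
  D8 = -5 - -5 = 0
  D5 = MAX(0, 9) = 9
  G4 = -(1) = -1
  E4 = MAX(9, -1) = 9
  G6 = 9 + -5 = 4

Second demand — change propagation:
  G4: re-runs because H3 1->-8; new result 8.
  E4: re-runs because G4 -1->8; new result 9 (unchanged).
  G6: re-examined; everything it read last time is the same (E4 unchanged, G11 unchanged) — cache 4 kept, no run.

The important point: E4 recomputes to an identical value, and the output ends up unchanged.

Dirty set: E4, G4, G6.
Run set: E4, G4 (2 run).
Re-examined without running (cache reused): G6.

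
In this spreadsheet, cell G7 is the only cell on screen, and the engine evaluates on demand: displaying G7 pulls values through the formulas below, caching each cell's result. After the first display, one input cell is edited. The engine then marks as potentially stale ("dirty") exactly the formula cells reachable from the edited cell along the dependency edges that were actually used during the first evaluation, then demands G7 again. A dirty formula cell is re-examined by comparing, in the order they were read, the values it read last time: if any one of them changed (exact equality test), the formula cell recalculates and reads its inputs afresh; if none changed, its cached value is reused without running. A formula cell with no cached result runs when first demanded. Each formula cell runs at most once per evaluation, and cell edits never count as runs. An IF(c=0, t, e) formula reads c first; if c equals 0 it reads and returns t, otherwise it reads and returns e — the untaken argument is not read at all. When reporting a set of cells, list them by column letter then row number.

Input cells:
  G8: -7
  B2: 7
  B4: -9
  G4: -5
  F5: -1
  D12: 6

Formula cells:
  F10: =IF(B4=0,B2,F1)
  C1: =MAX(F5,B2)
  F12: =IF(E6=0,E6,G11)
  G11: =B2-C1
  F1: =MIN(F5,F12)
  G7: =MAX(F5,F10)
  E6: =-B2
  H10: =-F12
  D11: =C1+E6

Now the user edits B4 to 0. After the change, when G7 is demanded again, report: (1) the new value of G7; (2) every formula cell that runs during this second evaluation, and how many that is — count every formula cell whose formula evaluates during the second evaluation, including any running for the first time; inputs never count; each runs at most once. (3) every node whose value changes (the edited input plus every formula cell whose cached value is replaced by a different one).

Initial pass — values computed on the first demand:
  C1 = MAX(-1, 7) = 7
  E6 = -(7) = -7
  G11 = 7 - 7 = 0
  F12 = IF(E6=0: E6=-7 -> else branch G11) = 0
  F1 = MIN(-1, 0) = -1
  F10 = IF(B4=0: B4=-9 -> else branch F1) = -1
  G7 = MAX(-1, -1) = -1

Second demand — change propagation:
  F10: re-runs because B4 -9->0; new result 7.
  G7: re-runs because F10 -1->7; new result 7.

G7 now evaluates to 7.
Run set: F10, G7 (2 run).
Changed values: B4, F10, G7.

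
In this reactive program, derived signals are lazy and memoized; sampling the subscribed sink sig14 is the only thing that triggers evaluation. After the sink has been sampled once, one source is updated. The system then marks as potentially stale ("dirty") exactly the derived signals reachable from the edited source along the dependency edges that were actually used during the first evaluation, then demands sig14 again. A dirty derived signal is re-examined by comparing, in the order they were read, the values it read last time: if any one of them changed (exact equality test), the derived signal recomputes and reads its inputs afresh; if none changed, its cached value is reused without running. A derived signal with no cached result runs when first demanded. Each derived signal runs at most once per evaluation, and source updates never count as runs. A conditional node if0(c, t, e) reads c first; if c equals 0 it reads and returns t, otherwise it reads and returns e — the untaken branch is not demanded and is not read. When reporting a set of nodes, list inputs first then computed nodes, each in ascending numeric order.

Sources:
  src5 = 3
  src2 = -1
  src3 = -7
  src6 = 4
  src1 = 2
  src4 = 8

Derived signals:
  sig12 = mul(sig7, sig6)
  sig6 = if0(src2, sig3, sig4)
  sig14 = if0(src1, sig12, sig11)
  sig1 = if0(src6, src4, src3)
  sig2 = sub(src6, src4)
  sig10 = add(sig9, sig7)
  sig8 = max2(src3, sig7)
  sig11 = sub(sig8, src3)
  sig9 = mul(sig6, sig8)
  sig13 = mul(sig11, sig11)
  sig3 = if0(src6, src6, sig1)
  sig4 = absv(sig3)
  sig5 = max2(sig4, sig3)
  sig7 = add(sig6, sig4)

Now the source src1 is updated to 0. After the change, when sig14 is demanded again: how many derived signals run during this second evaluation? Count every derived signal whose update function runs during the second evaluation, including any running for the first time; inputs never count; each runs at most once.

2 derived signals run: sig12, sig14.
Note the branch switch — sig12 had no cache and runs now for the first time.

First demand of the output computes:
  sig1 = if0(src6=4 -> else branch src3) = -7
  sig3 = if0(src6=4 -> else branch sig1) = -7
  sig4 = absv(-7) = 7
  sig6 = if0(src2=-1 -> else branch sig4) = 7
  sig7 = add(7, 7) = 14
  sig8 = max2(-7, 14) = 14
  sig11 = sub(14, -7) = 21
  sig14 = if0(src1=2 -> else branch sig11) = 21

After the edit, cleaning proceeds:
  sig12: had never run; runs now, result 98.
  sig14: a read changed (src1 2->0) — executes, giving 98.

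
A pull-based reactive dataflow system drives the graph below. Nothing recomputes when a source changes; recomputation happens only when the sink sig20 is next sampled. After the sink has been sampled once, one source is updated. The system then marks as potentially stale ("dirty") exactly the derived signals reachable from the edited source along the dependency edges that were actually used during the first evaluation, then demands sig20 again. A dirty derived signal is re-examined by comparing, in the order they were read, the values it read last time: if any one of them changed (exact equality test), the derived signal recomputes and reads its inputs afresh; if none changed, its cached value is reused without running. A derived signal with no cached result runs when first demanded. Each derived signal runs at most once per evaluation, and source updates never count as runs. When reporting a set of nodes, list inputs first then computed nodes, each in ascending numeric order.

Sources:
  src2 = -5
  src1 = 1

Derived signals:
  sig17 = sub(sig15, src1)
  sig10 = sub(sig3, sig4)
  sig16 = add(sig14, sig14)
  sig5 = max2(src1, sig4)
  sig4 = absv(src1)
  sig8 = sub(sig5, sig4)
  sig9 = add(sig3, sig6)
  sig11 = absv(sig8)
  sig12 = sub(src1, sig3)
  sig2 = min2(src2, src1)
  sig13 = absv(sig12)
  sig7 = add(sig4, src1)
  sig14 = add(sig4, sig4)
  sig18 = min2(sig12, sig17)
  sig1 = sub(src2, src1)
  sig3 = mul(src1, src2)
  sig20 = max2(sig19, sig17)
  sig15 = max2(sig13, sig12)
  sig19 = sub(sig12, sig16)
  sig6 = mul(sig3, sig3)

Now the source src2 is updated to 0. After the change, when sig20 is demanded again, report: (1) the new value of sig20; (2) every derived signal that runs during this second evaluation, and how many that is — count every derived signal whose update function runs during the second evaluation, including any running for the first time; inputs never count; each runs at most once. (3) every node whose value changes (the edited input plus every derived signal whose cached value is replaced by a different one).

First evaluation (everything demanded from the output):
  sig3 = mul(1, -5) = -5
  sig4 = absv(1) = 1
  sig12 = sub(1, -5) = 6
  sig13 = absv(6) = 6
  sig14 = add(1, 1) = 2
  sig15 = max2(6, 6) = 6
  sig16 = add(2, 2) = 4
  sig17 = sub(6, 1) = 5
  sig19 = sub(6, 4) = 2
  sig20 = max2(2, 5) = 5

Propagation after the edit:
  sig3: runs — src2 -5->0; result 0.
  sig12: runs — sig3 -5->0; result 1.
  sig13: runs — sig12 6->1; result 1.
  sig15: runs — sig13 6->1; sig12 6->1; result 1.
  sig17: runs — sig15 6->1; result 0.
  sig19: runs — sig12 6->1; result -3.
  sig20: runs — sig19 2->-3; sig17 5->0; result 0.

New value of sig20: 0.
Derived signals that run: sig3, sig12, sig13, sig15, sig17, sig19, sig20 — 7 in total.
Values that change: src2, sig3, sig12, sig13, sig15, sig17, sig19, sig20.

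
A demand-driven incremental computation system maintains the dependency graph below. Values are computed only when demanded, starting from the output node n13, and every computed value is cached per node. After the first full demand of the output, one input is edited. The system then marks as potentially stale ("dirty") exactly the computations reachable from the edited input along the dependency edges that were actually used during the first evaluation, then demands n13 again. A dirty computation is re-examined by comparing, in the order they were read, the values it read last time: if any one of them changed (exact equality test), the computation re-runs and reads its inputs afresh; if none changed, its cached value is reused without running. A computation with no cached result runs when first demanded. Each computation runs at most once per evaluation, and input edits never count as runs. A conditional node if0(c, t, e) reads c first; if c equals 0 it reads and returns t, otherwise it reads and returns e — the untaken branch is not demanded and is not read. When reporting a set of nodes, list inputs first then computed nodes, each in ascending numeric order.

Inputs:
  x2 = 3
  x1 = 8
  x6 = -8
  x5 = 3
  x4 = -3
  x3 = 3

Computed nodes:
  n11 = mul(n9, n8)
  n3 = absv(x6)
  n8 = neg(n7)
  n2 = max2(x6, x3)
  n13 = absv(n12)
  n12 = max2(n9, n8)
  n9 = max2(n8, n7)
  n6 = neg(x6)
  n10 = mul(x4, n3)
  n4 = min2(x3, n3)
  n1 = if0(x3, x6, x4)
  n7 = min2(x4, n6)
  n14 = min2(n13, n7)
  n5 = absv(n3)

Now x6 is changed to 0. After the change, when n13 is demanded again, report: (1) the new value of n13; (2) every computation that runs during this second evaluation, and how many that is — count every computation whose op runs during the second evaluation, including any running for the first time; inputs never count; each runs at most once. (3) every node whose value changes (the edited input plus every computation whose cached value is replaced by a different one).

New value of n13: 3.
Computations that run: n6, n7 — 2 in total.
Values that change: x6, n6.
Key observation: the change is absorbed at n7 — it re-runs but produces the same value, and the output's value is unchanged.

First evaluation (everything demanded from the output):
  n6 = neg(-8) = 8
  n7 = min2(-3, 8) = -3
  n8 = neg(-3) = 3
  n9 = max2(3, -3) = 3
  n12 = max2(3, 3) = 3
  n13 = absv(3) = 3

Propagation after the edit:
  n6: runs — x6 -8->0; result 0.
  n7: runs — n6 8->0; result -3 (same value as before).
  n8: checked — values it read are unchanged (n7 unchanged); reused cached 3 without running.
  n9: checked — values it read are unchanged (n8 unchanged, n7 unchanged); reused cached 3 without running.
  n12: checked — values it read are unchanged (n9 unchanged, n8 unchanged); reused cached 3 without running.
  n13: checked — values it read are unchanged (n12 unchanged); reused cached 3 without running.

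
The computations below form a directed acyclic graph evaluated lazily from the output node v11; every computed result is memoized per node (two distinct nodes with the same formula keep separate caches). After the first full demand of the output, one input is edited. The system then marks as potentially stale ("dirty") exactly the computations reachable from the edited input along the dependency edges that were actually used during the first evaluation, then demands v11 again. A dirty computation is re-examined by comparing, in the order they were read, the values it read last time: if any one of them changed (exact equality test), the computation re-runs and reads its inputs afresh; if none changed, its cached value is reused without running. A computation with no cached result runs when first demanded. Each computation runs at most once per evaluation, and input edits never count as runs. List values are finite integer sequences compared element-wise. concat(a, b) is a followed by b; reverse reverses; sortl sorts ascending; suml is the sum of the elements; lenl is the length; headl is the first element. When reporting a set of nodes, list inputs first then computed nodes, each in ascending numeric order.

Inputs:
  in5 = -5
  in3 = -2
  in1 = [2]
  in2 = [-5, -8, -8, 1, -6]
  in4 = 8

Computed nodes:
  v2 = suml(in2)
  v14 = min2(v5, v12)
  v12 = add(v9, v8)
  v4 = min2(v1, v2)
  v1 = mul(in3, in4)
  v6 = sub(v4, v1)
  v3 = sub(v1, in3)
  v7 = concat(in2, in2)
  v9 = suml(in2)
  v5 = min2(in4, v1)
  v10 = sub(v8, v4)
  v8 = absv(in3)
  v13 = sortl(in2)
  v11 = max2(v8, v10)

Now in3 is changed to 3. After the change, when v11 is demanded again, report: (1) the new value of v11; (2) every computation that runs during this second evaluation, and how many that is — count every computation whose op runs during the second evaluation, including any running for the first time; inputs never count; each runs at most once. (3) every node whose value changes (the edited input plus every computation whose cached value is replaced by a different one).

First demand of the output computes:
  v1 = mul(-2, 8) = -16
  v2 = suml([-5, -8, -8, 1, -6]) = -26
  v4 = min2(-16, -26) = -26
  v8 = absv(-2) = 2
  v10 = sub(2, -26) = 28
  v11 = max2(2, 28) = 28

After the edit, cleaning proceeds:
  v1: a read changed (in3 -2->3) — executes, giving 24.
  v4: a read changed (v1 -16->24) — executes, giving -26 — identical to its old value.
  v8: a read changed (in3 -2->3) — executes, giving 3.
  v10: a read changed (v8 2->3) — executes, giving 29.
  v11: a read changed (v8 2->3; v10 28->29) — executes, giving 29.

Demanding v11 again yields 29.
5 computations run: v1, v4, v8, v10, v11.
The nodes whose values change: in3, v1, v8, v10, v11.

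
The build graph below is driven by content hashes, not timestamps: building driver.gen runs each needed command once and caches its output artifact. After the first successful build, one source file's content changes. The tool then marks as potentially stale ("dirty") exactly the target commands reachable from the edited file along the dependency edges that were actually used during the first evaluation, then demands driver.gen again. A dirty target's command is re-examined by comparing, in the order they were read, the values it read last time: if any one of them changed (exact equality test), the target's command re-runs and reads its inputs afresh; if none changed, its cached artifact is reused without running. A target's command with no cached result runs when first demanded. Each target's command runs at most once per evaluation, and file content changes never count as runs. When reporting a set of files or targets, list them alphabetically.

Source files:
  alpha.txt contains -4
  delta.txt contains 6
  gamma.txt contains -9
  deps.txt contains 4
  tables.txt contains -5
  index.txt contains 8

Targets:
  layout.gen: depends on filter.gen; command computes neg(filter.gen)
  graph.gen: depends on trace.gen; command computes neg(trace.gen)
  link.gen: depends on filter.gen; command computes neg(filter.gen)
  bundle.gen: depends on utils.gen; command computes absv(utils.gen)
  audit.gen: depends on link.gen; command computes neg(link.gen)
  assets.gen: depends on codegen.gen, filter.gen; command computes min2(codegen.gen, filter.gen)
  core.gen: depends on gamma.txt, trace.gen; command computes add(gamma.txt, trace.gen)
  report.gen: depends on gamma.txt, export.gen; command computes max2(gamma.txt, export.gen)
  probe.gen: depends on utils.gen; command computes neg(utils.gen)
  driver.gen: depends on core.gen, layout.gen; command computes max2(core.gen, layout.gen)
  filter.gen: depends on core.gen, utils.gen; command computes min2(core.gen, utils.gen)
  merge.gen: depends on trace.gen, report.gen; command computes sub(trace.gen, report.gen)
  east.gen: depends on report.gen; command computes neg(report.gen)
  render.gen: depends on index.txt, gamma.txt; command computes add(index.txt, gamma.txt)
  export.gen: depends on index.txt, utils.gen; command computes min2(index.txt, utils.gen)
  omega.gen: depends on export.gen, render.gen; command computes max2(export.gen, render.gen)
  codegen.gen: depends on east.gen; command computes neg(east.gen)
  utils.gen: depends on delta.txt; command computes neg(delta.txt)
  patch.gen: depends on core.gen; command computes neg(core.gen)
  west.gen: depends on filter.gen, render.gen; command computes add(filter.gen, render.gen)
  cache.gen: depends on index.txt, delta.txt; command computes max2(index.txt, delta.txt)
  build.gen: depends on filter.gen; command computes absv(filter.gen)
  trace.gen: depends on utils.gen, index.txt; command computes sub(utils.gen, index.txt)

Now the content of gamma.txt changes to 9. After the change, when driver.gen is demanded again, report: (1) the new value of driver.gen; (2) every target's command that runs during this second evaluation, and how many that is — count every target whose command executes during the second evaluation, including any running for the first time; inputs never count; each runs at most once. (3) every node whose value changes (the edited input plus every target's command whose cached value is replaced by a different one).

Initial pass — values computed on the first demand:
  utils.gen = neg(6) = -6
  trace.gen = sub(-6, 8) = -14
  core.gen = add(-9, -14) = -23
  filter.gen = min2(-23, -6) = -23
  layout.gen = neg(-23) = 23
  driver.gen = max2(-23, 23) = 23

Second demand — change propagation:
  core.gen: re-runs because gamma.txt -9->9; new result -5.
  filter.gen: re-runs because core.gen -23->-5; new result -6.
  layout.gen: re-runs because filter.gen -23->-6; new result 6.
  driver.gen: re-runs because core.gen -23->-5; layout.gen 23->6; new result 6.

driver.gen now evaluates to 6.
Run set: core.gen, driver.gen, filter.gen, layout.gen (4 run).
Changed values: core.gen, driver.gen, filter.gen, gamma.txt, layout.gen.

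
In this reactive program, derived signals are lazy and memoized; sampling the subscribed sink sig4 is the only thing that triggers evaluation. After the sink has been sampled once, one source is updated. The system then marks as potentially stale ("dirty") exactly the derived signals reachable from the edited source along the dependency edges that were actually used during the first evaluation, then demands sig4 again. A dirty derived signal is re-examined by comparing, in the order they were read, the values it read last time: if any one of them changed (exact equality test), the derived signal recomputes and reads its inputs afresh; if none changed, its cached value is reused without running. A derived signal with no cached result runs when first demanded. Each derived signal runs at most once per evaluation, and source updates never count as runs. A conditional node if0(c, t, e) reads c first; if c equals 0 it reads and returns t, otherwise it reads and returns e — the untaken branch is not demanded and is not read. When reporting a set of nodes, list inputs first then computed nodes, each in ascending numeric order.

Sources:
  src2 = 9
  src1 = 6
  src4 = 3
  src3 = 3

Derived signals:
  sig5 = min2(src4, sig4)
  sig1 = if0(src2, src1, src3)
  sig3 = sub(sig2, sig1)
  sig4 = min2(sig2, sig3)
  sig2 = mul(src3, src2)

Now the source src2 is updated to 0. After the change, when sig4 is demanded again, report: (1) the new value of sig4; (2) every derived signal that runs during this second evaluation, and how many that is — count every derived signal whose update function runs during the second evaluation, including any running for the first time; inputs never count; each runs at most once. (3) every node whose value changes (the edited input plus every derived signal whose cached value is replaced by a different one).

Demanding sig4 again yields -6.
4 derived signals run: sig1, sig2, sig3, sig4.
The nodes whose values change: src2, sig1, sig2, sig3, sig4.

First demand of the output computes:
  sig1 = if0(src2=9 -> else branch src3) = 3
  sig2 = mul(3, 9) = 27
  sig3 = sub(27, 3) = 24
  sig4 = min2(27, 24) = 24

After the edit, cleaning proceeds:
  sig1: a read changed (src2 9->0) — executes, giving 6.
  sig2: a read changed (src2 9->0) — executes, giving 0.
  sig3: a read changed (sig2 27->0; sig1 3->6) — executes, giving -6.
  sig4: a read changed (sig2 27->0; sig3 24->-6) — executes, giving -6.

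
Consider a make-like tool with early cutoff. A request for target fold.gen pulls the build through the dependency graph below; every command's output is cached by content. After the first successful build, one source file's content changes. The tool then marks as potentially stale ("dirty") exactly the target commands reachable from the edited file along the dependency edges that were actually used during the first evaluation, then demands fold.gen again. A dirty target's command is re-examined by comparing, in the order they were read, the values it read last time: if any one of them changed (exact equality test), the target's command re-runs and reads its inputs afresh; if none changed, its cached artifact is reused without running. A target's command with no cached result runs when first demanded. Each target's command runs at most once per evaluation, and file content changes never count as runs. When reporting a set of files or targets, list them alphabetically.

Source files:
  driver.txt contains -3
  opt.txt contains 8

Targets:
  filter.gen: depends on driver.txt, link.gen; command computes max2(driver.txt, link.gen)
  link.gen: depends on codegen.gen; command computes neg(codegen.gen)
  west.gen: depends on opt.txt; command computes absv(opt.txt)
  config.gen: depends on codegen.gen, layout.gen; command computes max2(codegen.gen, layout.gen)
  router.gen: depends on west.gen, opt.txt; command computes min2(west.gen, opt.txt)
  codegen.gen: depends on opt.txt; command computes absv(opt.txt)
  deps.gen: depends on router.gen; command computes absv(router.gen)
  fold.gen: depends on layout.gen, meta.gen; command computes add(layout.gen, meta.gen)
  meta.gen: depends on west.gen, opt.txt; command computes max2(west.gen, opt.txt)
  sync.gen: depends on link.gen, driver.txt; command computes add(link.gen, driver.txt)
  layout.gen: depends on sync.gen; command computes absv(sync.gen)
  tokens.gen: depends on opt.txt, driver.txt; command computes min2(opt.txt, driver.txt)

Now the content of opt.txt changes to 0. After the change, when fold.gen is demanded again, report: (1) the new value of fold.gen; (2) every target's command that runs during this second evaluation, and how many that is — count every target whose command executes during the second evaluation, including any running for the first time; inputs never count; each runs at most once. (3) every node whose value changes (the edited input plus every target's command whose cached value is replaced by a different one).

Demanding fold.gen again yields 3.
7 target commands run: codegen.gen, fold.gen, layout.gen, link.gen, meta.gen, sync.gen, west.gen.
The nodes whose values change: codegen.gen, fold.gen, layout.gen, link.gen, meta.gen, opt.txt, sync.gen, west.gen.

First demand of the output computes:
  codegen.gen = absv(8) = 8
  link.gen = neg(8) = -8
  sync.gen = add(-8, -3) = -11
  layout.gen = absv(-11) = 11
  west.gen = absv(8) = 8
  meta.gen = max2(8, 8) = 8
  fold.gen = add(11, 8) = 19

After the edit, cleaning proceeds:
  codegen.gen: a read changed (opt.txt 8->0) — executes, giving 0.
  link.gen: a read changed (codegen.gen 8->0) — executes, giving 0.
  sync.gen: a read changed (link.gen -8->0) — executes, giving -3.
  layout.gen: a read changed (sync.gen -11->-3) — executes, giving 3.
  west.gen: a read changed (opt.txt 8->0) — executes, giving 0.
  meta.gen: a read changed (west.gen 8->0; opt.txt 8->0) — executes, giving 0.
  fold.gen: a read changed (layout.gen 11->3; meta.gen 8->0) — executes, giving 3.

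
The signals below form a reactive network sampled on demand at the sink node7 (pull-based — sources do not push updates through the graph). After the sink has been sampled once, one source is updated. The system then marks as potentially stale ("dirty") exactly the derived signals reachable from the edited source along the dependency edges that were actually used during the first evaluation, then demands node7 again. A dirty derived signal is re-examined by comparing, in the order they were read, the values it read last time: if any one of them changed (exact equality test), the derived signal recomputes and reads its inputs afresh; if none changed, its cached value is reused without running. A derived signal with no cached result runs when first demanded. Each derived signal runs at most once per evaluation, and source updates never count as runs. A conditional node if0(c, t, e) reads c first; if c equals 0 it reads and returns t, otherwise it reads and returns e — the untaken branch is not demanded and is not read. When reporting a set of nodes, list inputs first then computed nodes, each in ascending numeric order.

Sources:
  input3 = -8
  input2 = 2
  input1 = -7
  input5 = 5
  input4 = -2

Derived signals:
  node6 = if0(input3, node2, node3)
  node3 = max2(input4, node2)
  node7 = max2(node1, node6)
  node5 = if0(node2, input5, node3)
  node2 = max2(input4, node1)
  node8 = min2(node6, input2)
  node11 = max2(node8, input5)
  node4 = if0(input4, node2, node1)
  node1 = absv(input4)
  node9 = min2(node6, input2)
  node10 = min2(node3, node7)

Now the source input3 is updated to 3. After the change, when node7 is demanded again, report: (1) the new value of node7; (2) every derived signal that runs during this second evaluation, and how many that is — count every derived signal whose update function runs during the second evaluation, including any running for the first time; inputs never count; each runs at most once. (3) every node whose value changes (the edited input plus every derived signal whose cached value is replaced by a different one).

Initial pass — values computed on the first demand:
  node1 = absv(-2) = 2
  node2 = max2(-2, 2) = 2
  node3 = max2(-2, 2) = 2
  node6 = if0(input3=-8 -> else branch node3) = 2
  node7 = max2(2, 2) = 2

Second demand — change propagation:
  node6: re-runs because input3 -8->3; new result 2 (unchanged).
  node7: re-examined; everything it read last time is the same (node1 unchanged, node6 unchanged) — cache 2 kept, no run.

The important point: node6 recomputes to an identical value, and the output ends up unchanged.

node7 now evaluates to 2.
Run set: node6 (1 run).
Changed values: input3.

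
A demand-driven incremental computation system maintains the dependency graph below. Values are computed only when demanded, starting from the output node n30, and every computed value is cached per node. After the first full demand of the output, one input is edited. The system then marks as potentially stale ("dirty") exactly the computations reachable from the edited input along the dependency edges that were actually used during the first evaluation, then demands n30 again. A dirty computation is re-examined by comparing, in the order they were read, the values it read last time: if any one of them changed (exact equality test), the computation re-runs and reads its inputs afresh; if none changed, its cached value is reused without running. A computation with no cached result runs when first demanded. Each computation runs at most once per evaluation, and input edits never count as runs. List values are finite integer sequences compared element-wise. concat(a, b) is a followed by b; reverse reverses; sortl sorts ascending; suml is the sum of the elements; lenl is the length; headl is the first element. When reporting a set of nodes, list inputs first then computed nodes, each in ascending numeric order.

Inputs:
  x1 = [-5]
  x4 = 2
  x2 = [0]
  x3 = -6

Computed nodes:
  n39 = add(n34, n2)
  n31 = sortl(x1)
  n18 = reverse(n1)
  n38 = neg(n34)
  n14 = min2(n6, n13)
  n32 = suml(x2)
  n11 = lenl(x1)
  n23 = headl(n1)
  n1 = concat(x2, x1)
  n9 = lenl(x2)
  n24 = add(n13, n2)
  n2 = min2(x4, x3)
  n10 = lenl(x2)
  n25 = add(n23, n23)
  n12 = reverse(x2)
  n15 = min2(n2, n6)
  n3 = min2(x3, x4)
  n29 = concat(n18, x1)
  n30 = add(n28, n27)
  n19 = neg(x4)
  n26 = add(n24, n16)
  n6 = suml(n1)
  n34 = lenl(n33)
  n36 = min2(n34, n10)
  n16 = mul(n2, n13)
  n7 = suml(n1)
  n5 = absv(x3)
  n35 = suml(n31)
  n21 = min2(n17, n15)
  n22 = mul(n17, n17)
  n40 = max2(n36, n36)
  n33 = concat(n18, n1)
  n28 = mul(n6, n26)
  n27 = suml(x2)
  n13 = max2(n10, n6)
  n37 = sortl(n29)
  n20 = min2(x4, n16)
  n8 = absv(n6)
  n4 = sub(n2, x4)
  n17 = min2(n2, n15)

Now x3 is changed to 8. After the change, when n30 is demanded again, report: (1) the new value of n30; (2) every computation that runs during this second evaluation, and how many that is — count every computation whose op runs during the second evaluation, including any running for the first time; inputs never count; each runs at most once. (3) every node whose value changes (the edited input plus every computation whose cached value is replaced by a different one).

First evaluation (everything demanded from the output):
  n1 = concat([0], [-5]) = [0, -5]
  n2 = min2(2, -6) = -6
  n6 = suml([0, -5]) = -5
  n10 = lenl([0]) = 1
  n13 = max2(1, -5) = 1
  n16 = mul(-6, 1) = -6
  n24 = add(1, -6) = -5
  n26 = add(-5, -6) = -11
  n27 = suml([0]) = 0
  n28 = mul(-5, -11) = 55
  n30 = add(55, 0) = 55

Propagation after the edit:
  n2: runs — x3 -6->8; result 2.
  n16: runs — n2 -6->2; result 2.
  n24: runs — n2 -6->2; result 3.
  n26: runs — n24 -5->3; n16 -6->2; result 5.
  n28: runs — n26 -11->5; result -25.
  n30: runs — n28 55->-25; result -25.

New value of n30: -25.
Computations that run: n2, n16, n24, n26, n28, n30 — 6 in total.
Values that change: x3, n2, n16, n24, n26, n28, n30.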